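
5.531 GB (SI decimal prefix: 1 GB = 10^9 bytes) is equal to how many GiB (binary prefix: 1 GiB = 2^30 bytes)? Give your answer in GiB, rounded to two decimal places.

5.15 GiB

5.531 GB × 1,000,000,000 bytes/GB = 5,531,000,000 bytes
1 GiB = 1,073,741,824 bytes
5,531,000,000 / 1,073,741,824 = 5.15 GiB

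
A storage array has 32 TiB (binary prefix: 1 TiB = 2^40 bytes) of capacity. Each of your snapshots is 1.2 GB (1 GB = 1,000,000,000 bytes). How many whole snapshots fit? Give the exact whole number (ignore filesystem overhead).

Capacity: 32 TiB = 35,184,372,088,832 bytes
Per item: 1.2 GB = 1,200,000,000 bytes
⌊35,184,372,088,832 / 1,200,000,000⌋ = 29,320

29,320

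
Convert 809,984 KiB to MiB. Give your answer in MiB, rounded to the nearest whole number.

809,984 KiB = 809,984 × 2^10 bytes = 829,423,616 bytes
1 MiB = 2^20 bytes = 1,048,576 bytes
829,423,616 / 1,048,576 = 791 MiB

791 MiB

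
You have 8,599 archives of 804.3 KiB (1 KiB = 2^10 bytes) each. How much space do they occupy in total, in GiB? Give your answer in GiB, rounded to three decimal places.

Total = 8,599 × 804.3 KiB = 6916175.7 KiB
= 6916175.7 × 1,024 bytes = 7,082,163,916.8 bytes
1 GiB = 1,073,741,824 bytes
7,082,163,916.8 / 1,073,741,824 = 6.596 GiB

6.596 GiB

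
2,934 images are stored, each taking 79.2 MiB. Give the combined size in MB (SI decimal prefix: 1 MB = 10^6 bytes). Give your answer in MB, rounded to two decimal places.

243,660.54 MB

Total = 2,934 × 79.2 MiB = 232372.8 MiB
= 232372.8 × 1,048,576 bytes = 243,660,541,132.8 bytes
1 MB = 1,000,000 bytes
243,660,541,132.8 / 1,000,000 = 243,660.54 MB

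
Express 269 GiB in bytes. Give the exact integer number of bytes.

288,836,550,656 bytes

269 × 1,073,741,824 = 288,836,550,656 bytes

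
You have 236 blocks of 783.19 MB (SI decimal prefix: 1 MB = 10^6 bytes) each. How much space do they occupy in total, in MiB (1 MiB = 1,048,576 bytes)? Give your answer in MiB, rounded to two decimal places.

176,270.33 MiB

Total = 236 × 783.19 MB = 184832.84 MB
= 184832.84 × 1,000,000 bytes = 184,832,840,000 bytes
1 MiB = 1,048,576 bytes
184,832,840,000 / 1,048,576 = 176,270.33 MiB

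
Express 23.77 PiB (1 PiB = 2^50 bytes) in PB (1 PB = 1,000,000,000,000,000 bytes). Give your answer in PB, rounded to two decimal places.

26.76 PB

23.77 PiB × 1,125,899,906,842,624 bytes/PiB = 26,762,640,785,649,172.48 bytes
1 PB = 1,000,000,000,000,000 bytes
26,762,640,785,649,172.48 / 1,000,000,000,000,000 = 26.76 PB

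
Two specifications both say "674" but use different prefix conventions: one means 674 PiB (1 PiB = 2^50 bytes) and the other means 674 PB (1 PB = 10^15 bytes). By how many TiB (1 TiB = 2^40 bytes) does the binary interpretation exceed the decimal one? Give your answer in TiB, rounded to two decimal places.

674 PiB = 674 × 1,125,899,906,842,624 = 758,856,537,211,928,576 bytes
674 PB = 674 × 1,000,000,000,000,000 = 674,000,000,000,000,000 bytes
difference = 84,856,537,211,928,576 bytes
84,856,537,211,928,576 / 1,099,511,627,776 = 77,176.57 TiB

77,176.57 TiB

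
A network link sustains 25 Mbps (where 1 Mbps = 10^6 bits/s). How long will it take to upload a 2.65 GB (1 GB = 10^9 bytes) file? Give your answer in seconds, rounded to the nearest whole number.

848 seconds

2.65 GB = 2,650,000,000 bytes = 21,200,000,000 bits
25 Mbps = 25,000,000 bits/s
time = 21,200,000,000 / 25,000,000 = 848 s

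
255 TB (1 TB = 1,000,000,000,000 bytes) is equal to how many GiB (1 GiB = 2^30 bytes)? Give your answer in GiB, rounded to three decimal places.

237,487.257 GiB

255 TB × 1,000,000,000,000 bytes/TB = 255,000,000,000,000 bytes
1 GiB = 2^30 bytes = 1,073,741,824 bytes
255,000,000,000,000 / 1,073,741,824 = 237,487.257 GiB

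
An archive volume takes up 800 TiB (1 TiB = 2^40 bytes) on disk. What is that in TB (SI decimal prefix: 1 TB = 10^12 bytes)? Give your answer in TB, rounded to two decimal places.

879.61 TB

800 TiB = 800 × 2^40 bytes = 879,609,302,220,800 bytes
1 TB = 10^12 bytes = 1,000,000,000,000 bytes
879,609,302,220,800 / 1,000,000,000,000 = 879.61 TB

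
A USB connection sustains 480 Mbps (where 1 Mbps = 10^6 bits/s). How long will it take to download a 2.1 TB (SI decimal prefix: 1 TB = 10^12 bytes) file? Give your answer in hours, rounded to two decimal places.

2.1 TB = 2,100,000,000,000 bytes = 16,800,000,000,000 bits
480 Mbps = 480,000,000 bits/s
time = 16,800,000,000,000 / 480,000,000 = 35,000.0000 s
35,000.0000 s / 3600 = 9.72 hours

9.72 hours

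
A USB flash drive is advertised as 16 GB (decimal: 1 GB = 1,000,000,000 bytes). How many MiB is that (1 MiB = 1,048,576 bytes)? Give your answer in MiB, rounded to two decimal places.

16 GB × 1,000,000,000 bytes/GB = 16,000,000,000 bytes
1 MiB = 1,048,576 bytes
16,000,000,000 / 1,048,576 = 15,258.79 MiB

15,258.79 MiB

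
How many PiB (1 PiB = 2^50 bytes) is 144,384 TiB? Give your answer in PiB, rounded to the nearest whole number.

144,384 TiB = 144,384 × 2^40 bytes = 158,751,886,864,809,984 bytes
1 PiB = 2^50 bytes = 1,125,899,906,842,624 bytes
158,751,886,864,809,984 / 1,125,899,906,842,624 = 141 PiB

141 PiB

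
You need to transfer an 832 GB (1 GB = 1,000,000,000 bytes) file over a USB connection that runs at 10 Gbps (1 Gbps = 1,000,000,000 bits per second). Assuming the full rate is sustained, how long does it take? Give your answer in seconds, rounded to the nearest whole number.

666 seconds

832 GB = 832,000,000,000 bytes = 6,656,000,000,000 bits
10 Gbps = 10,000,000,000 bits/s
time = 6,656,000,000,000 / 10,000,000,000 = 666 s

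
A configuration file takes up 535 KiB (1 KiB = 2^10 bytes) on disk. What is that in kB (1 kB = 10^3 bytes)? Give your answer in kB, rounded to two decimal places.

547.84 kB

535 KiB × 1,024 bytes/KiB = 547,840 bytes
1 kB = 1,000 bytes
547,840 / 1,000 = 547.84 kB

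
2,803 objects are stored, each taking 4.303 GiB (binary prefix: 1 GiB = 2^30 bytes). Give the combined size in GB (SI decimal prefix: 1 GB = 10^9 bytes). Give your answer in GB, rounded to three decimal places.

Total = 2,803 × 4.303 GiB = 12061.309 GiB
= 12061.309 × 1,073,741,824 bytes = 12,950,731,925,487.616 bytes
1 GB = 1,000,000,000 bytes
12,950,731,925,487.616 / 1,000,000,000 = 12,950.732 GB

12,950.732 GB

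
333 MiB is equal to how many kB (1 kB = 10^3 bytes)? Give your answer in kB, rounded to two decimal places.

349,175.81 kB

333 MiB = 333 × 2^20 bytes = 349,175,808 bytes
1 kB = 10^3 bytes = 1,000 bytes
349,175,808 / 1,000 = 349,175.81 kB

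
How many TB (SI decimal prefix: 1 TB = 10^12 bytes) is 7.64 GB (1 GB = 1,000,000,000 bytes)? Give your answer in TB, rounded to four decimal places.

7.64 GB × 1,000,000,000 bytes/GB = 7,640,000,000 bytes
1 TB = 10^12 bytes = 1,000,000,000,000 bytes
7,640,000,000 / 1,000,000,000,000 = 0.0076 TB

0.0076 TB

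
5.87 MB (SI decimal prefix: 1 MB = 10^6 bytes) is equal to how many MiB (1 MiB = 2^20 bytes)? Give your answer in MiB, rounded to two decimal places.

5.87 MB × 1,000,000 bytes/MB = 5,870,000 bytes
1 MiB = 2^20 bytes = 1,048,576 bytes
5,870,000 / 1,048,576 = 5.60 MiB

5.60 MiB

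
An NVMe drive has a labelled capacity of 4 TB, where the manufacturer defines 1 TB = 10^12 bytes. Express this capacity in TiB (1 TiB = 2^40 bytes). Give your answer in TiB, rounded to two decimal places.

4 TB × 1,000,000,000,000 bytes/TB = 4,000,000,000,000 bytes
1 TiB = 1,099,511,627,776 bytes
4,000,000,000,000 / 1,099,511,627,776 = 3.64 TiB

3.64 TiB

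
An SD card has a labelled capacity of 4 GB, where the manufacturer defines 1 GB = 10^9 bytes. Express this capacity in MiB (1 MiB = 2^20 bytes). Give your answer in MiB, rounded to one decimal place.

4 GB = 4 × 10^9 bytes = 4,000,000,000 bytes
1 MiB = 2^20 bytes = 1,048,576 bytes
4,000,000,000 / 1,048,576 = 3,814.7 MiB

3,814.7 MiB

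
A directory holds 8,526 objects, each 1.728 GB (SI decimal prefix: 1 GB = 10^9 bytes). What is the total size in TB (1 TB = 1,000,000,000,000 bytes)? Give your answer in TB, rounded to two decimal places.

14.73 TB

Total = 8,526 × 1.728 GB = 14732.928 GB
= 14732.928 × 1,000,000,000 bytes = 14,732,928,000,000 bytes
1 TB = 1,000,000,000,000 bytes
14,732,928,000,000 / 1,000,000,000,000 = 14.73 TB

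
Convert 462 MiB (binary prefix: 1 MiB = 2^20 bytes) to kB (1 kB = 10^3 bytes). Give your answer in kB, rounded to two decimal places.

462 MiB × 1,048,576 bytes/MiB = 484,442,112 bytes
1 kB = 10^3 bytes = 1,000 bytes
484,442,112 / 1,000 = 484,442.11 kB

484,442.11 kB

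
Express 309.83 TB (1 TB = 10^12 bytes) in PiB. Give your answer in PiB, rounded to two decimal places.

309.83 TB = 309.83 × 10^12 bytes = 309,830,000,000,000 bytes
1 PiB = 1,125,899,906,842,624 bytes
309,830,000,000,000 / 1,125,899,906,842,624 = 0.28 PiB

0.28 PiB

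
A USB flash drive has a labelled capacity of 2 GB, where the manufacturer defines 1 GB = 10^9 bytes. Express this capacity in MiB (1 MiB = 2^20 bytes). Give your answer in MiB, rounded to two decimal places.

2 GB = 2 × 10^9 bytes = 2,000,000,000 bytes
1 MiB = 1,048,576 bytes
2,000,000,000 / 1,048,576 = 1,907.35 MiB

1,907.35 MiB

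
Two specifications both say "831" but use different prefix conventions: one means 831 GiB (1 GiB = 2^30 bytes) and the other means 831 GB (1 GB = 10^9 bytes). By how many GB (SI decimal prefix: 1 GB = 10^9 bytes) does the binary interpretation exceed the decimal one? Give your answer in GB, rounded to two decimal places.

61.28 GB

831 GiB = 831 × 1,073,741,824 = 892,279,455,744 bytes
831 GB = 831 × 1,000,000,000 = 831,000,000,000 bytes
difference = 61,279,455,744 bytes
61,279,455,744 / 1,000,000,000 = 61.28 GB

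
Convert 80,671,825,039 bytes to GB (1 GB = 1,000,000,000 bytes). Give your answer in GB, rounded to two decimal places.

80.67 GB

80,671,825,039 bytes given.
1 GB = 10^9 bytes = 1,000,000,000 bytes
80,671,825,039 / 1,000,000,000 = 80.67 GB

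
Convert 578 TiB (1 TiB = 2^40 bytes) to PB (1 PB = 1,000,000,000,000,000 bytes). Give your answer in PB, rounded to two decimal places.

0.64 PB

578 TiB = 578 × 2^40 bytes = 635,517,720,854,528 bytes
1 PB = 1,000,000,000,000,000 bytes
635,517,720,854,528 / 1,000,000,000,000,000 = 0.64 PB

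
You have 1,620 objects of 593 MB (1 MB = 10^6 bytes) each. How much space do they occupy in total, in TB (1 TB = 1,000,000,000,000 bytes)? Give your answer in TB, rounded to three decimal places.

Total = 1,620 × 593 MB = 960,660 MB
= 960,660 × 1,000,000 bytes = 960,660,000,000 bytes
1 TB = 1,000,000,000,000 bytes
960,660,000,000 / 1,000,000,000,000 = 0.961 TB

0.961 TB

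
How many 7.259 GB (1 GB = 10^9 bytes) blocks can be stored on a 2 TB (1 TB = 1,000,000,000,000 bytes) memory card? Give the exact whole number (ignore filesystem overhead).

Capacity: 2 TB = 2,000,000,000,000 bytes
Per item: 7.259 GB = 7,259,000,000 bytes
⌊2,000,000,000,000 / 7,259,000,000⌋ = 275

275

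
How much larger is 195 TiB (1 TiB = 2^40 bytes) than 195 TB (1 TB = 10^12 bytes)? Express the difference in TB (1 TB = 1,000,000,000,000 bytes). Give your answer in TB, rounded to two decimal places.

195 TiB = 195 × 1,099,511,627,776 = 214,404,767,416,320 bytes
195 TB = 195 × 1,000,000,000,000 = 195,000,000,000,000 bytes
difference = 19,404,767,416,320 bytes
19,404,767,416,320 / 1,000,000,000,000 = 19.40 TB

19.40 TB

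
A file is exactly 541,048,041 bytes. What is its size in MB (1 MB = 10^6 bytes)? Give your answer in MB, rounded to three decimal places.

541.048 MB

541,048,041 bytes given.
1 MB = 10^6 bytes = 1,000,000 bytes
541,048,041 / 1,000,000 = 541.048 MB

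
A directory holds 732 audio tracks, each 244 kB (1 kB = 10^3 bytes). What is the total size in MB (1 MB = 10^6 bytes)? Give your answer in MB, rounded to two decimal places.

Total = 732 × 244 kB = 178,608 kB
= 178,608 × 1,000 bytes = 178,608,000 bytes
1 MB = 1,000,000 bytes
178,608,000 / 1,000,000 = 178.61 MB

178.61 MB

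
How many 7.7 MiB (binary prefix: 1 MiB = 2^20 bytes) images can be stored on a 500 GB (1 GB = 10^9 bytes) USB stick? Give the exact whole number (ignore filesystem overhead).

61,926

Capacity: 500 GB = 500,000,000,000 bytes
Per item: 7.7 MiB = 8,074,035.2 bytes
⌊500,000,000,000 / 8,074,035.2⌋ = 61,926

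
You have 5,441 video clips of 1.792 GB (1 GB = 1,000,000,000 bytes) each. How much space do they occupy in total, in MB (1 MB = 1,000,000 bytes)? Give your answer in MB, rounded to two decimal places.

9,750,272.00 MB

Total = 5,441 × 1.792 GB = 9750.272 GB
= 9750.272 × 1,000,000,000 bytes = 9,750,272,000,000 bytes
1 MB = 1,000,000 bytes
9,750,272,000,000 / 1,000,000 = 9,750,272.00 MB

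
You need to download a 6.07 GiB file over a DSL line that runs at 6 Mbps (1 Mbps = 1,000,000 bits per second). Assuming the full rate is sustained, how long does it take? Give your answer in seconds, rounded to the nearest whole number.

8,690 seconds

6.07 GiB = 6,517,612,871.68 bytes = 52,140,902,973.44 bits
6 Mbps = 6,000,000 bits/s
time = 52,140,902,973.44 / 6,000,000 = 8,690 s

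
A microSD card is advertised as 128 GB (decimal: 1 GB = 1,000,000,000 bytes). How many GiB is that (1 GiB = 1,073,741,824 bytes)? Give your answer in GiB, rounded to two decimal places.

119.21 GiB

128 GB × 1,000,000,000 bytes/GB = 128,000,000,000 bytes
1 GiB = 1,073,741,824 bytes
128,000,000,000 / 1,073,741,824 = 119.21 GiB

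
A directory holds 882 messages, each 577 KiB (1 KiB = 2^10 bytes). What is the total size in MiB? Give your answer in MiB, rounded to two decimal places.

496.99 MiB

Total = 882 × 577 KiB = 508,914 KiB
= 508,914 × 1,024 bytes = 521,127,936 bytes
1 MiB = 1,048,576 bytes
521,127,936 / 1,048,576 = 496.99 MiB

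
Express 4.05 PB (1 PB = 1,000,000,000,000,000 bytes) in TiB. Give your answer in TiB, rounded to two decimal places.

3,683.45 TiB

4.05 PB = 4.05 × 10^15 bytes = 4,050,000,000,000,000 bytes
1 TiB = 2^40 bytes = 1,099,511,627,776 bytes
4,050,000,000,000,000 / 1,099,511,627,776 = 3,683.45 TiB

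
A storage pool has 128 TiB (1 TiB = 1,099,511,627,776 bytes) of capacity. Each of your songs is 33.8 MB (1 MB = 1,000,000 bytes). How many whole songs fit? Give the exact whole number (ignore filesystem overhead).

4,163,831

Capacity: 128 TiB = 140,737,488,355,328 bytes
Per item: 33.8 MB = 33,800,000 bytes
⌊140,737,488,355,328 / 33,800,000⌋ = 4,163,831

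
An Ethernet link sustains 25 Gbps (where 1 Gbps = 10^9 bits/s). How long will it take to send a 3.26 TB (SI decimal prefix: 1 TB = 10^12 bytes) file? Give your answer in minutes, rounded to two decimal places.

17.39 minutes

3.26 TB = 3,260,000,000,000 bytes = 26,080,000,000,000 bits
25 Gbps = 25,000,000,000 bits/s
time = 26,080,000,000,000 / 25,000,000,000 = 1,043.200 s
1,043.200 s / 60 = 17.39 minutes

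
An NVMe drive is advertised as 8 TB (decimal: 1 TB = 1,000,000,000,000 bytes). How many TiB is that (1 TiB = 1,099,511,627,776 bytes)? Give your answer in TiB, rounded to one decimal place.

8 TB × 1,000,000,000,000 bytes/TB = 8,000,000,000,000 bytes
1 TiB = 2^40 bytes = 1,099,511,627,776 bytes
8,000,000,000,000 / 1,099,511,627,776 = 7.3 TiB

7.3 TiB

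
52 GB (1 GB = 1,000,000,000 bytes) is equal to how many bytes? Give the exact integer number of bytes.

52 × 1,000,000,000 = 52,000,000,000 bytes  (1 GB = 10^9 bytes)

52,000,000,000 bytes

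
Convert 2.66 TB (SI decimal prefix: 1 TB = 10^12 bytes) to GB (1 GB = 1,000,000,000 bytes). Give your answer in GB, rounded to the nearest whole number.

2,660 GB

2.66 TB × 1,000,000,000,000 bytes/TB = 2,660,000,000,000 bytes
1 GB = 1,000,000,000 bytes
2,660,000,000,000 / 1,000,000,000 = 2,660 GB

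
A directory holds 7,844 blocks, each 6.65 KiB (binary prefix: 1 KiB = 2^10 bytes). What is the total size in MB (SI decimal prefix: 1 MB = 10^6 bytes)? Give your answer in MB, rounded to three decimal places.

Total = 7,844 × 6.65 KiB = 52162.6 KiB
= 52162.6 × 1,024 bytes = 53,414,502.4 bytes
1 MB = 1,000,000 bytes
53,414,502.4 / 1,000,000 = 53.415 MB

53.415 MB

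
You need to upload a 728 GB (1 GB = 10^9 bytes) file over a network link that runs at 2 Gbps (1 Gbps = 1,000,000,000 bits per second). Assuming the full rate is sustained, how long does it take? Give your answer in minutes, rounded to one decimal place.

728 GB = 728,000,000,000 bytes = 5,824,000,000,000 bits
2 Gbps = 2,000,000,000 bits/s
time = 5,824,000,000,000 / 2,000,000,000 = 2,912.00 s
2,912.00 s / 60 = 48.5 minutes

48.5 minutes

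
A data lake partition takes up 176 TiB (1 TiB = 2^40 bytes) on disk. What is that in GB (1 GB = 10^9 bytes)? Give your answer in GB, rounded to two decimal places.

193,514.05 GB

176 TiB × 1,099,511,627,776 bytes/TiB = 193,514,046,488,576 bytes
1 GB = 1,000,000,000 bytes
193,514,046,488,576 / 1,000,000,000 = 193,514.05 GB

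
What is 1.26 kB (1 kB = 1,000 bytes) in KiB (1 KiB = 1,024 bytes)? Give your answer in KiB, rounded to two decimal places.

1.23 KiB

1.26 kB = 1.26 × 10^3 bytes = 1,260 bytes
1 KiB = 2^10 bytes = 1,024 bytes
1,260 / 1,024 = 1.23 KiB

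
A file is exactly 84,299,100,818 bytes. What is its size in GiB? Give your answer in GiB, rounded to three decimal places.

78.510 GiB

84,299,100,818 bytes given.
1 GiB = 1,073,741,824 bytes
84,299,100,818 / 1,073,741,824 = 78.510 GiB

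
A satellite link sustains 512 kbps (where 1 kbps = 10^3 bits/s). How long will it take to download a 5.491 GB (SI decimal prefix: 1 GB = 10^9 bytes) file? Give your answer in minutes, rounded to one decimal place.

1,429.9 minutes

5.491 GB = 5,491,000,000 bytes = 43,928,000,000 bits
512 kbps = 512,000 bits/s
time = 43,928,000,000 / 512,000 = 85,796.88 s
85,796.88 s / 60 = 1,429.9 minutes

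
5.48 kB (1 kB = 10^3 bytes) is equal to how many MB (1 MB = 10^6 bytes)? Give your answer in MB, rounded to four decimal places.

5.48 kB = 5.48 × 10^3 bytes = 5,480 bytes
1 MB = 10^6 bytes = 1,000,000 bytes
5,480 / 1,000,000 = 0.0055 MB

0.0055 MB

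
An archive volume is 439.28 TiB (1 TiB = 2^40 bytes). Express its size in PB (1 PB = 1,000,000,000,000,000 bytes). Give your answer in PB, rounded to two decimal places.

439.28 TiB = 439.28 × 2^40 bytes = 482,993,467,849,441.28 bytes
1 PB = 10^15 bytes = 1,000,000,000,000,000 bytes
482,993,467,849,441.28 / 1,000,000,000,000,000 = 0.48 PB

0.48 PB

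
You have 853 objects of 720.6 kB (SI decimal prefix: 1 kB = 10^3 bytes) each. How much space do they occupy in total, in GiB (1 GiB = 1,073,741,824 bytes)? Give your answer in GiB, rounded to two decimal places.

Total = 853 × 720.6 kB = 614671.8 kB
= 614671.8 × 1,000 bytes = 614,671,800 bytes
1 GiB = 1,073,741,824 bytes
614,671,800 / 1,073,741,824 = 0.57 GiB

0.57 GiB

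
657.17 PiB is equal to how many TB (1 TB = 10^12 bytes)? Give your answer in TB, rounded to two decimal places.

657.17 PiB = 657.17 × 2^50 bytes = 739,907,641,779,767,214.08 bytes
1 TB = 10^12 bytes = 1,000,000,000,000 bytes
739,907,641,779,767,214.08 / 1,000,000,000,000 = 739,907.64 TB

739,907.64 TB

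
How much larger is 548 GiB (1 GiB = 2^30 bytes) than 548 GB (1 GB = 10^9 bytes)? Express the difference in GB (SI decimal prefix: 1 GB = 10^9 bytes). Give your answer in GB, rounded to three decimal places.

548 GiB = 548 × 1,073,741,824 = 588,410,519,552 bytes
548 GB = 548 × 1,000,000,000 = 548,000,000,000 bytes
difference = 40,410,519,552 bytes
40,410,519,552 / 1,000,000,000 = 40.411 GB

40.411 GB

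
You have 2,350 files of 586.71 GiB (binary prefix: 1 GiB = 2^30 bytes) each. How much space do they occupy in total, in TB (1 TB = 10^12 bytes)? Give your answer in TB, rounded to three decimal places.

Total = 2,350 × 586.71 GiB = 1378768.5 GiB
= 1378768.5 × 1,073,741,824 bytes = 1,480,441,404,063,744 bytes
1 TB = 1,000,000,000,000 bytes
1,480,441,404,063,744 / 1,000,000,000,000 = 1,480.441 TB

1,480.441 TB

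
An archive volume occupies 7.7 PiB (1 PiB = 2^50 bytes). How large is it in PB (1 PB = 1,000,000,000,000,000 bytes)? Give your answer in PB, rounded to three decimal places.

7.7 PiB = 7.7 × 2^50 bytes = 8,669,429,282,688,204.8 bytes
1 PB = 1,000,000,000,000,000 bytes
8,669,429,282,688,204.8 / 1,000,000,000,000,000 = 8.669 PB

8.669 PB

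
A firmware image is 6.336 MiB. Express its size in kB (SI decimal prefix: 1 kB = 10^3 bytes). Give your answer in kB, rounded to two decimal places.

6.336 MiB = 6.336 × 2^20 bytes = 6,643,777.536 bytes
1 kB = 10^3 bytes = 1,000 bytes
6,643,777.536 / 1,000 = 6,643.78 kB

6,643.78 kB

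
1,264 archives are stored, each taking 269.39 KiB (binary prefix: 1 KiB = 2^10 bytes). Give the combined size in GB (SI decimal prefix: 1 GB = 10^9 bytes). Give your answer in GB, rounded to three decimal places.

Total = 1,264 × 269.39 KiB = 340508.96 KiB
= 340508.96 × 1,024 bytes = 348,681,175.04 bytes
1 GB = 1,000,000,000 bytes
348,681,175.04 / 1,000,000,000 = 0.349 GB

0.349 GB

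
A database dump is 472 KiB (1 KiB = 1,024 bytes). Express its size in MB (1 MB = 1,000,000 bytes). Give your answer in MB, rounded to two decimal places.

472 KiB = 472 × 2^10 bytes = 483,328 bytes
1 MB = 1,000,000 bytes
483,328 / 1,000,000 = 0.48 MB

0.48 MB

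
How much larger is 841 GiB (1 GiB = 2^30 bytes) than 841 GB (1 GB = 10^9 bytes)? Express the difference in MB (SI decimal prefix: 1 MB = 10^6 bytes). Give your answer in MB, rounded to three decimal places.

62,016.874 MB

841 GiB = 841 × 1,073,741,824 = 903,016,873,984 bytes
841 GB = 841 × 1,000,000,000 = 841,000,000,000 bytes
difference = 62,016,873,984 bytes
62,016,873,984 / 1,000,000 = 62,016.874 MB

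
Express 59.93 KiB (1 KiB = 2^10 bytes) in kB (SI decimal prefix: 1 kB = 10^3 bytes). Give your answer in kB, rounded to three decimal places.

61.368 kB

59.93 KiB × 1,024 bytes/KiB = 61,368.32 bytes
1 kB = 10^3 bytes = 1,000 bytes
61,368.32 / 1,000 = 61.368 kB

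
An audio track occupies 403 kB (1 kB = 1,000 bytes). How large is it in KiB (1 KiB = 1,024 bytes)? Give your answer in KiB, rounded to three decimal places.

403 kB × 1,000 bytes/kB = 403,000 bytes
1 KiB = 2^10 bytes = 1,024 bytes
403,000 / 1,024 = 393.555 KiB

393.555 KiB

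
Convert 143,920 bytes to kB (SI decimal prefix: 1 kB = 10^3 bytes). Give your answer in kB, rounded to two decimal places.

143.92 kB

143,920 bytes given.
1 kB = 1,000 bytes
143,920 / 1,000 = 143.92 kB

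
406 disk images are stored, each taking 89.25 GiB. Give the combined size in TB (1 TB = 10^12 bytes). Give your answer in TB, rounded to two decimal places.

38.91 TB

Total = 406 × 89.25 GiB = 36235.5 GiB
= 36235.5 × 1,073,741,824 bytes = 38,907,571,863,552 bytes
1 TB = 1,000,000,000,000 bytes
38,907,571,863,552 / 1,000,000,000,000 = 38.91 TB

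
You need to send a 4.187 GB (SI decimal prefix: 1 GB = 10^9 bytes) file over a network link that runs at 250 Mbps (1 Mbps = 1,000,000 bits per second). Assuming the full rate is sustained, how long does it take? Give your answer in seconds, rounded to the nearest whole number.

134 seconds

4.187 GB = 4,187,000,000 bytes = 33,496,000,000 bits
250 Mbps = 250,000,000 bits/s
time = 33,496,000,000 / 250,000,000 = 134 s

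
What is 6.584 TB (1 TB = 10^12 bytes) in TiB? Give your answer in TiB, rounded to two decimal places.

6.584 TB × 1,000,000,000,000 bytes/TB = 6,584,000,000,000 bytes
1 TiB = 2^40 bytes = 1,099,511,627,776 bytes
6,584,000,000,000 / 1,099,511,627,776 = 5.99 TiB

5.99 TiB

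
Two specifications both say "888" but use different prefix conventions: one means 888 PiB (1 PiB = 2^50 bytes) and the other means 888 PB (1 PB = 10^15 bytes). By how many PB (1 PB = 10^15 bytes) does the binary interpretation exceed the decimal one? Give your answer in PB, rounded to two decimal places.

888 PiB = 888 × 1,125,899,906,842,624 = 999,799,117,276,250,112 bytes
888 PB = 888 × 1,000,000,000,000,000 = 888,000,000,000,000,000 bytes
difference = 111,799,117,276,250,112 bytes
111,799,117,276,250,112 / 1,000,000,000,000,000 = 111.80 PB

111.80 PB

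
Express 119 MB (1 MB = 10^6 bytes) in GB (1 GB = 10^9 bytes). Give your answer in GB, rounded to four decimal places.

119 MB = 119 × 10^6 bytes = 119,000,000 bytes
1 GB = 1,000,000,000 bytes
119,000,000 / 1,000,000,000 = 0.1190 GB

0.1190 GB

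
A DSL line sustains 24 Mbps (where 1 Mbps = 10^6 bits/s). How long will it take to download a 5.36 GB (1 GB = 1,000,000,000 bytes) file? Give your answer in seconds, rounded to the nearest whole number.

5.36 GB = 5,360,000,000 bytes = 42,880,000,000 bits
24 Mbps = 24,000,000 bits/s
time = 42,880,000,000 / 24,000,000 = 1,787 s

1,787 seconds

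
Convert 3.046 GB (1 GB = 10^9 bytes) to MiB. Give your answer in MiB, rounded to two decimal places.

3.046 GB × 1,000,000,000 bytes/GB = 3,046,000,000 bytes
1 MiB = 2^20 bytes = 1,048,576 bytes
3,046,000,000 / 1,048,576 = 2,904.89 MiB

2,904.89 MiB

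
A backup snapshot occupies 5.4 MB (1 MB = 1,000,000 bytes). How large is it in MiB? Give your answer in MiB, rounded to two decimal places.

5.4 MB = 5.4 × 10^6 bytes = 5,400,000 bytes
1 MiB = 2^20 bytes = 1,048,576 bytes
5,400,000 / 1,048,576 = 5.15 MiB

5.15 MiB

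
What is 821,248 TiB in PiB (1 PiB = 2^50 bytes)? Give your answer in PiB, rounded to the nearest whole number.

821,248 TiB = 821,248 × 2^40 bytes = 902,971,725,287,784,448 bytes
1 PiB = 1,125,899,906,842,624 bytes
902,971,725,287,784,448 / 1,125,899,906,842,624 = 802 PiB

802 PiB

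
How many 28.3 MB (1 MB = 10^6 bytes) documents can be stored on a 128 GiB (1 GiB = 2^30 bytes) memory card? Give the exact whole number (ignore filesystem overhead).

Capacity: 128 GiB = 137,438,953,472 bytes
Per item: 28.3 MB = 28,300,000 bytes
⌊137,438,953,472 / 28,300,000⌋ = 4,856

4,856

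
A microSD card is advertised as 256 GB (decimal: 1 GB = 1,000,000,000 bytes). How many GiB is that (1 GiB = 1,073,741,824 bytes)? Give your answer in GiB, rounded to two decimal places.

238.42 GiB

256 GB = 256 × 10^9 bytes = 256,000,000,000 bytes
1 GiB = 1,073,741,824 bytes
256,000,000,000 / 1,073,741,824 = 238.42 GiB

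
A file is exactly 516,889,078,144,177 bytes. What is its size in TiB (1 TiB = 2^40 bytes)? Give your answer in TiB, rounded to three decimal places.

516,889,078,144,177 bytes given.
1 TiB = 2^40 bytes = 1,099,511,627,776 bytes
516,889,078,144,177 / 1,099,511,627,776 = 470.108 TiB

470.108 TiB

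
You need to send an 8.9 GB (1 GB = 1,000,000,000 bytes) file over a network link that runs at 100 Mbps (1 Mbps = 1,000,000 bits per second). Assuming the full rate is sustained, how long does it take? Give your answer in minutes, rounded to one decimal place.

8.9 GB = 8,900,000,000 bytes = 71,200,000,000 bits
100 Mbps = 100,000,000 bits/s
time = 71,200,000,000 / 100,000,000 = 712.00 s
712.00 s / 60 = 11.9 minutes

11.9 minutes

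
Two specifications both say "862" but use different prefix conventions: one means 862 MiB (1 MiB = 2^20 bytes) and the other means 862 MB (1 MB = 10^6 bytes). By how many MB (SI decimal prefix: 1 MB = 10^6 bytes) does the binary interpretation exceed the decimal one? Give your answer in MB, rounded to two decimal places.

41.87 MB

862 MiB = 862 × 1,048,576 = 903,872,512 bytes
862 MB = 862 × 1,000,000 = 862,000,000 bytes
difference = 41,872,512 bytes
41,872,512 / 1,000,000 = 41.87 MB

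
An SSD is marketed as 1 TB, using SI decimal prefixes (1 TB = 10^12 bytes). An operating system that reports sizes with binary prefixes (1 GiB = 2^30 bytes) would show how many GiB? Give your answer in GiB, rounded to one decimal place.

1 TB = 1 × 10^12 bytes = 1,000,000,000,000 bytes
1 GiB = 1,073,741,824 bytes
1,000,000,000,000 / 1,073,741,824 = 931.3 GiB

931.3 GiB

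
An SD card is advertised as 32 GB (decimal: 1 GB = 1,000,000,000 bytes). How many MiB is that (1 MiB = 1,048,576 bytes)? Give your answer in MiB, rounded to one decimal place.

32 GB × 1,000,000,000 bytes/GB = 32,000,000,000 bytes
1 MiB = 1,048,576 bytes
32,000,000,000 / 1,048,576 = 30,517.6 MiB

30,517.6 MiB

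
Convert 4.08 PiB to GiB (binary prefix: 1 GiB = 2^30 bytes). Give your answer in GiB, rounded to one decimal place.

4.08 PiB × 1,125,899,906,842,624 bytes/PiB = 4,593,671,619,917,905.92 bytes
1 GiB = 2^30 bytes = 1,073,741,824 bytes
4,593,671,619,917,905.92 / 1,073,741,824 = 4,278,190.1 GiB

4,278,190.1 GiB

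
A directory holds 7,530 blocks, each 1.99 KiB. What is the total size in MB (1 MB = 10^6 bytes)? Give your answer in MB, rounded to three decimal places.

Total = 7,530 × 1.99 KiB = 14984.7 KiB
= 14984.7 × 1,024 bytes = 15,344,332.8 bytes
1 MB = 1,000,000 bytes
15,344,332.8 / 1,000,000 = 15.344 MB

15.344 MB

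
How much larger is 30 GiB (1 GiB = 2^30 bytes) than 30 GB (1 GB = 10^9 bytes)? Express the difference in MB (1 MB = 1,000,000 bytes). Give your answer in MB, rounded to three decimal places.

2,212.255 MB

30 GiB = 30 × 1,073,741,824 = 32,212,254,720 bytes
30 GB = 30 × 1,000,000,000 = 30,000,000,000 bytes
difference = 2,212,254,720 bytes
2,212,254,720 / 1,000,000 = 2,212.255 MB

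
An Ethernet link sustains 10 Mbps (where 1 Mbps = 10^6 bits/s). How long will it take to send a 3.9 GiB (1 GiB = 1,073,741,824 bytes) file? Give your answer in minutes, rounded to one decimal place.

3.9 GiB = 4,187,593,113.6 bytes = 33,500,744,908.8 bits
10 Mbps = 10,000,000 bits/s
time = 33,500,744,908.8 / 10,000,000 = 3,350.07 s
3,350.07 s / 60 = 55.8 minutes

55.8 minutes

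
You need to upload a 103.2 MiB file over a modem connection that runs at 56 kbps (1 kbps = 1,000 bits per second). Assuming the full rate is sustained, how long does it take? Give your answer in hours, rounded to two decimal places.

4.29 hours

103.2 MiB = 108,213,043.2 bytes = 865,704,345.6 bits
56 kbps = 56,000 bits/s
time = 865,704,345.6 / 56,000 = 15,459.0062 s
15,459.0062 s / 3600 = 4.29 hours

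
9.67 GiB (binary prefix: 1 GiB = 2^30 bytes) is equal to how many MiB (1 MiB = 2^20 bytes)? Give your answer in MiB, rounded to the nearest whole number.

9.67 GiB = 9.67 × 2^30 bytes = 10,383,083,438.08 bytes
1 MiB = 2^20 bytes = 1,048,576 bytes
10,383,083,438.08 / 1,048,576 = 9,902 MiB

9,902 MiB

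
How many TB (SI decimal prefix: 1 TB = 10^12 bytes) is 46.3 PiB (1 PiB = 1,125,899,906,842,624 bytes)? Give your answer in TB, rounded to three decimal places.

46.3 PiB × 1,125,899,906,842,624 bytes/PiB = 52,129,165,686,813,491.2 bytes
1 TB = 10^12 bytes = 1,000,000,000,000 bytes
52,129,165,686,813,491.2 / 1,000,000,000,000 = 52,129.166 TB

52,129.166 TB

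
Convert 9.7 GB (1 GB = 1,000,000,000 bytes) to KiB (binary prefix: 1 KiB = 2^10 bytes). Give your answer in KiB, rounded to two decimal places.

9.7 GB × 1,000,000,000 bytes/GB = 9,700,000,000 bytes
1 KiB = 1,024 bytes
9,700,000,000 / 1,024 = 9,472,656.25 KiB

9,472,656.25 KiB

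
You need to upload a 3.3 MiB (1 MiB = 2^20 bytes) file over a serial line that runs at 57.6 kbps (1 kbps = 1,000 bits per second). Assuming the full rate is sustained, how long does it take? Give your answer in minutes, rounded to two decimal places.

3.3 MiB = 3,460,300.8 bytes = 27,682,406.4 bits
57.6 kbps = 57,600 bits/s
time = 27,682,406.4 / 57,600 = 480.597 s
480.597 s / 60 = 8.01 minutes

8.01 minutes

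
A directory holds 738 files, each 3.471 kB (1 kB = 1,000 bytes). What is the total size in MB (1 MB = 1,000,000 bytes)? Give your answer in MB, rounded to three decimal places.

2.562 MB

Total = 738 × 3.471 kB = 2561.598 kB
= 2561.598 × 1,000 bytes = 2,561,598 bytes
1 MB = 1,000,000 bytes
2,561,598 / 1,000,000 = 2.562 MB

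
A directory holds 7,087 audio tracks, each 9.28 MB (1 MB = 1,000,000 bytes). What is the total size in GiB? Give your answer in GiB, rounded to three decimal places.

Total = 7,087 × 9.28 MB = 65767.36 MB
= 65767.36 × 1,000,000 bytes = 65,767,360,000 bytes
1 GiB = 1,073,741,824 bytes
65,767,360,000 / 1,073,741,824 = 61.251 GiB

61.251 GiB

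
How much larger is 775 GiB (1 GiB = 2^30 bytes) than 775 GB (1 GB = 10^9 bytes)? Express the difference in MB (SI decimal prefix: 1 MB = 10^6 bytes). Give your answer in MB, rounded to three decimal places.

775 GiB = 775 × 1,073,741,824 = 832,149,913,600 bytes
775 GB = 775 × 1,000,000,000 = 775,000,000,000 bytes
difference = 57,149,913,600 bytes
57,149,913,600 / 1,000,000 = 57,149.914 MB

57,149.914 MB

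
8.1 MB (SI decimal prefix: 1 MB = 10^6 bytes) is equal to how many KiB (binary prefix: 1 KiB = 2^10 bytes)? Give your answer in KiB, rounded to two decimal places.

8.1 MB = 8.1 × 10^6 bytes = 8,100,000 bytes
1 KiB = 1,024 bytes
8,100,000 / 1,024 = 7,910.16 KiB

7,910.16 KiB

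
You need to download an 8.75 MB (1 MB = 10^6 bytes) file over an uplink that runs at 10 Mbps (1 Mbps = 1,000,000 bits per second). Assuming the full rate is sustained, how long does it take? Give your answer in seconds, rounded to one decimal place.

8.75 MB = 8,750,000 bytes = 70,000,000 bits
10 Mbps = 10,000,000 bits/s
time = 70,000,000 / 10,000,000 = 7.0 s

7.0 seconds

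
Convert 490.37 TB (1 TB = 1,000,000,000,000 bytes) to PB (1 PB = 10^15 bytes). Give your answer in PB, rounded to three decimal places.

0.490 PB

490.37 TB = 490.37 × 10^12 bytes = 490,370,000,000,000 bytes
1 PB = 1,000,000,000,000,000 bytes
490,370,000,000,000 / 1,000,000,000,000,000 = 0.490 PB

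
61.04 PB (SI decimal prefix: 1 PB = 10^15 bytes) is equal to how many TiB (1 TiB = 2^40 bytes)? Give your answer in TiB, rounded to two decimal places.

55,515.56 TiB

61.04 PB × 1,000,000,000,000,000 bytes/PB = 61,040,000,000,000,000 bytes
1 TiB = 1,099,511,627,776 bytes
61,040,000,000,000,000 / 1,099,511,627,776 = 55,515.56 TiB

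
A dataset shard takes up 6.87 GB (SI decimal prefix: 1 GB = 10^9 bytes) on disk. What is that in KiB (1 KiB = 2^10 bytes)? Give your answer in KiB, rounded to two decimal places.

6,708,984.38 KiB

6.87 GB × 1,000,000,000 bytes/GB = 6,870,000,000 bytes
1 KiB = 2^10 bytes = 1,024 bytes
6,870,000,000 / 1,024 = 6,708,984.38 KiB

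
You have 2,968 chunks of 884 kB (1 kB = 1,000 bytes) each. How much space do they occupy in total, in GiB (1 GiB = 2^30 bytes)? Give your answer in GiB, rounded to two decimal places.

2.44 GiB

Total = 2,968 × 884 kB = 2,623,712 kB
= 2,623,712 × 1,000 bytes = 2,623,712,000 bytes
1 GiB = 1,073,741,824 bytes
2,623,712,000 / 1,073,741,824 = 2.44 GiB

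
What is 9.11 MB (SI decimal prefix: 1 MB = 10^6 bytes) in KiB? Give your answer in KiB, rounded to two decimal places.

8,896.48 KiB

9.11 MB = 9.11 × 10^6 bytes = 9,110,000 bytes
1 KiB = 2^10 bytes = 1,024 bytes
9,110,000 / 1,024 = 8,896.48 KiB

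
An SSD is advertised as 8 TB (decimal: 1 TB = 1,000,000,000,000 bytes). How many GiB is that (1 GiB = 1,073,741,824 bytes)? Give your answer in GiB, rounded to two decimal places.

8 TB = 8 × 10^12 bytes = 8,000,000,000,000 bytes
1 GiB = 2^30 bytes = 1,073,741,824 bytes
8,000,000,000,000 / 1,073,741,824 = 7,450.58 GiB

7,450.58 GiB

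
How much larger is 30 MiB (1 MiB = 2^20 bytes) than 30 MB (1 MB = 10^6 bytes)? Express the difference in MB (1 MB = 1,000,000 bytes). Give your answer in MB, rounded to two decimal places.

30 MiB = 30 × 1,048,576 = 31,457,280 bytes
30 MB = 30 × 1,000,000 = 30,000,000 bytes
difference = 1,457,280 bytes
1,457,280 / 1,000,000 = 1.46 MB

1.46 MB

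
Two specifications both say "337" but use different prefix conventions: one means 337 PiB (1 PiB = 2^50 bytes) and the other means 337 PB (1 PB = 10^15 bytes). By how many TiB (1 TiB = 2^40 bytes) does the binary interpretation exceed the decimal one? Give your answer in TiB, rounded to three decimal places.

38,588.286 TiB

337 PiB = 337 × 1,125,899,906,842,624 = 379,428,268,605,964,288 bytes
337 PB = 337 × 1,000,000,000,000,000 = 337,000,000,000,000,000 bytes
difference = 42,428,268,605,964,288 bytes
42,428,268,605,964,288 / 1,099,511,627,776 = 38,588.286 TiB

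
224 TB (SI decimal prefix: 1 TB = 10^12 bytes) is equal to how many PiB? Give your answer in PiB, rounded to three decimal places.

224 TB = 224 × 10^12 bytes = 224,000,000,000,000 bytes
1 PiB = 1,125,899,906,842,624 bytes
224,000,000,000,000 / 1,125,899,906,842,624 = 0.199 PiB

0.199 PiB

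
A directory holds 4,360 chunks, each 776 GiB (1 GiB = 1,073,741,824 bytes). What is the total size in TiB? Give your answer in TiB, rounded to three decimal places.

3,304.063 TiB

Total = 4,360 × 776 GiB = 3,383,360 GiB
= 3,383,360 × 1,073,741,824 bytes = 3,632,855,137,648,640 bytes
1 TiB = 1,099,511,627,776 bytes
3,632,855,137,648,640 / 1,099,511,627,776 = 3,304.063 TiB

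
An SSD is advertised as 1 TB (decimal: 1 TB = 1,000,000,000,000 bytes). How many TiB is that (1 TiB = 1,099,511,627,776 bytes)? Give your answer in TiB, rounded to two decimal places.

1 TB × 1,000,000,000,000 bytes/TB = 1,000,000,000,000 bytes
1 TiB = 2^40 bytes = 1,099,511,627,776 bytes
1,000,000,000,000 / 1,099,511,627,776 = 0.91 TiB

0.91 TiB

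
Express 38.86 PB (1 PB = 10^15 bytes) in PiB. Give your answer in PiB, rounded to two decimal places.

34.51 PiB

38.86 PB = 38.86 × 10^15 bytes = 38,860,000,000,000,000 bytes
1 PiB = 1,125,899,906,842,624 bytes
38,860,000,000,000,000 / 1,125,899,906,842,624 = 34.51 PiB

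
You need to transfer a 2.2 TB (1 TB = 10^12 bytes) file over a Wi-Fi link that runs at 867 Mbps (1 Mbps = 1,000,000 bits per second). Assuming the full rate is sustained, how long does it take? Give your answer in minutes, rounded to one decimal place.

2.2 TB = 2,200,000,000,000 bytes = 17,600,000,000,000 bits
867 Mbps = 867,000,000 bits/s
time = 17,600,000,000,000 / 867,000,000 = 20,299.88 s
20,299.88 s / 60 = 338.3 minutes

338.3 minutes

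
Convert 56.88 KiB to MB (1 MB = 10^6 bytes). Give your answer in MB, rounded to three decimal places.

56.88 KiB × 1,024 bytes/KiB = 58,245.12 bytes
1 MB = 1,000,000 bytes
58,245.12 / 1,000,000 = 0.058 MB

0.058 MB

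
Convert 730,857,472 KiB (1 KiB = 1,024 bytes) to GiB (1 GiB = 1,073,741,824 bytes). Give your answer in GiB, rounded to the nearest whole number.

697 GiB

730,857,472 KiB = 730,857,472 × 2^10 bytes = 748,398,051,328 bytes
1 GiB = 1,073,741,824 bytes
748,398,051,328 / 1,073,741,824 = 697 GiB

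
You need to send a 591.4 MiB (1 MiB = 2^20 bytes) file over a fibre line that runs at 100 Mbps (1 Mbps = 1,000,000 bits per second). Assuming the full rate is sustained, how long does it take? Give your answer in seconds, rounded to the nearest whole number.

591.4 MiB = 620,127,846.4 bytes = 4,961,022,771.2 bits
100 Mbps = 100,000,000 bits/s
time = 4,961,022,771.2 / 100,000,000 = 50 s

50 seconds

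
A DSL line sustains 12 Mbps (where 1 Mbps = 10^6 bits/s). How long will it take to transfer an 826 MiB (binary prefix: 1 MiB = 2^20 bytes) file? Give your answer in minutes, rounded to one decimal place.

9.6 minutes

826 MiB = 866,123,776 bytes = 6,928,990,208 bits
12 Mbps = 12,000,000 bits/s
time = 6,928,990,208 / 12,000,000 = 577.42 s
577.42 s / 60 = 9.6 minutes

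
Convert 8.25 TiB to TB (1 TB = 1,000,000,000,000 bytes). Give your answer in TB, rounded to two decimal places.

8.25 TiB × 1,099,511,627,776 bytes/TiB = 9,070,970,929,152 bytes
1 TB = 10^12 bytes = 1,000,000,000,000 bytes
9,070,970,929,152 / 1,000,000,000,000 = 9.07 TB

9.07 TB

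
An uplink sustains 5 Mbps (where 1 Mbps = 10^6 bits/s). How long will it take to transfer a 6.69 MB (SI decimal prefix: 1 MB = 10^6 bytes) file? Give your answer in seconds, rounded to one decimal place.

6.69 MB = 6,690,000 bytes = 53,520,000 bits
5 Mbps = 5,000,000 bits/s
time = 53,520,000 / 5,000,000 = 10.7 s

10.7 seconds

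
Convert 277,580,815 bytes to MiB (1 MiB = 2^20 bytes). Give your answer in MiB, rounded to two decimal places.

277,580,815 bytes given.
1 MiB = 2^20 bytes = 1,048,576 bytes
277,580,815 / 1,048,576 = 264.72 MiB

264.72 MiB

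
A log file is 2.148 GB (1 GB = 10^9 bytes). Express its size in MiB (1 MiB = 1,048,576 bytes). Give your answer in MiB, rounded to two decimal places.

2,048.49 MiB

2.148 GB = 2.148 × 10^9 bytes = 2,148,000,000 bytes
1 MiB = 2^20 bytes = 1,048,576 bytes
2,148,000,000 / 1,048,576 = 2,048.49 MiB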